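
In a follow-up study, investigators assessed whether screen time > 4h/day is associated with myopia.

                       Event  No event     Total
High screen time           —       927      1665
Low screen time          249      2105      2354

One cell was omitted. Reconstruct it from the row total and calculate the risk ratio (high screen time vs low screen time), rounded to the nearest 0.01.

The missing cell is in the exposed row: 1665 − 927 = 738.
So a = 738, b = 927, c = 249, d = 2105.
RR = [a/(a+b)] / [c/(c+d)] = (738/1665) / (249/2354) = 0.44324/0.10578 = 4.19034

4.19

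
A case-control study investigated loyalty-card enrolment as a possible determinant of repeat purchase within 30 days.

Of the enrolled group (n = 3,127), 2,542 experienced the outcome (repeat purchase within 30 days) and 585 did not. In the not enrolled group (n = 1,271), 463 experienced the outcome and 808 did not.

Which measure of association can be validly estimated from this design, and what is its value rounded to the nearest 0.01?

7.58

From the description: a = 2542, b = 585, c = 463, d = 808.
This is a case-control study: participants were sampled on outcome status, so risks in the source population cannot be estimated directly — relative risk is not valid here. The odds ratio is the appropriate measure.
OR = (a·d)/(b·c) = (2542 × 808) / (585 × 463) = 2053936 / 270855 = 7.58316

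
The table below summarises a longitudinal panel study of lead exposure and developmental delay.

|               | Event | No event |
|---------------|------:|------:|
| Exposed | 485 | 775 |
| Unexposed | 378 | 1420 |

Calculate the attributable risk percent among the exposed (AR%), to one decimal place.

45.4

Cells: a = 485, b = 775, c = 378, d = 1420.
Risk in exposed = 485/1260 = 0.38492; risk in unexposed = 378/1798 = 0.21023.
RR = 0.38492/0.21023 = 1.83092
AR% = (RR − 1)/RR × 100 = (1.83092 − 1)/1.83092 × 100 = 45.3826%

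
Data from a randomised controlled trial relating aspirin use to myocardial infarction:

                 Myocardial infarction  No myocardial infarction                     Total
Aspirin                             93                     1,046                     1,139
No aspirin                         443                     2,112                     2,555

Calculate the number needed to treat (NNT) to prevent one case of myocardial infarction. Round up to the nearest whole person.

11

Risk in treated group = 93/1139 = 0.08165; risk in control = 443/2555 = 0.17339.
Absolute risk reduction = 0.17339 − 0.08165 = 0.09173
NNT = 1 / ARR = 1 / 0.09173 = 10.901 → round up → 11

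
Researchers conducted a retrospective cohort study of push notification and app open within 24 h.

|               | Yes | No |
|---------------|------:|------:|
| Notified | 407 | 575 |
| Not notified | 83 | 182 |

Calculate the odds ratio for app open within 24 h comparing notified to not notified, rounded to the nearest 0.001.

Cells: a = 407, b = 575, c = 83, d = 182.
OR = (a·d)/(b·c) = (407 × 182) / (575 × 83) = 74074 / 47725 = 1.55210
The odds of app open within 24 h are about 1.55 times as high in the notified group.

1.552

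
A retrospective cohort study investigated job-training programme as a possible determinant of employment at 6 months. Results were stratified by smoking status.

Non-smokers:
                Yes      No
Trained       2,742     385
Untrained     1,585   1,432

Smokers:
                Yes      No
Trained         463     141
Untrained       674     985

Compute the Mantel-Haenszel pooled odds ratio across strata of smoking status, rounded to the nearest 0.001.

5.948

OR_MH = Σ(aᵢdᵢ/nᵢ) / Σ(bᵢcᵢ/nᵢ), where nᵢ is the stratum total.
Stratum 1 (Non-smokers): n = 6144; a·d/n = 2742·1432/6144 = 639.0859; b·c/n = 385·1585/6144 = 99.3205
Stratum 2 (Smokers): n = 2263; a·d/n = 463·985/2263 = 201.5267; b·c/n = 141·674/2263 = 41.9947
OR_MH = (639.0859 + 201.5267) / (99.3205 + 41.9947) = 840.6127 / 141.3152 = 5.94850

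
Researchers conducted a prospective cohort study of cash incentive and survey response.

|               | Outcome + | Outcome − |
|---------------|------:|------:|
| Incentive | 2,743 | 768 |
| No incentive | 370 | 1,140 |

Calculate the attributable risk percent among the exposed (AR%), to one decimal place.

68.6

Cells: a = 2743, b = 768, c = 370, d = 1140.
Risk in exposed = 2743/3511 = 0.78126; risk in unexposed = 370/1510 = 0.24503.
RR = 0.78126/0.24503 = 3.18838
AR% = (RR − 1)/RR × 100 = (3.18838 − 1)/3.18838 × 100 = 68.6361%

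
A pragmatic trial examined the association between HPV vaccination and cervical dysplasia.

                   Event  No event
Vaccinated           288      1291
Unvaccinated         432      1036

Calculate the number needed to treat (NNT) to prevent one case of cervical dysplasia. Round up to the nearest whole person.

9

Risk in treated group = 288/1579 = 0.18239; risk in control = 432/1468 = 0.29428.
Absolute risk reduction = 0.29428 − 0.18239 = 0.11188
NNT = 1 / ARR = 1 / 0.11188 = 8.938 → round up → 9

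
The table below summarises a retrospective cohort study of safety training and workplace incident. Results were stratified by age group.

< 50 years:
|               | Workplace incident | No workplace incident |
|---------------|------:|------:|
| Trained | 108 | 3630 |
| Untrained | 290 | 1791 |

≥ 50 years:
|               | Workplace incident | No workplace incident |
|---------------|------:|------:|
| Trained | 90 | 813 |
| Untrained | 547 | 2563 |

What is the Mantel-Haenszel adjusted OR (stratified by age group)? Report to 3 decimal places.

0.311

OR_MH = Σ(aᵢdᵢ/nᵢ) / Σ(bᵢcᵢ/nᵢ), where nᵢ is the stratum total.
Stratum 1 (< 50 years): n = 5819; a·d/n = 108·1791/5819 = 33.2408; b·c/n = 3630·290/5819 = 180.9074
Stratum 2 (≥ 50 years): n = 4013; a·d/n = 90·2563/4013 = 57.4807; b·c/n = 813·547/4013 = 110.8176
OR_MH = (33.2408 + 57.4807) / (180.9074 + 110.8176) = 90.7215 / 291.7250 = 0.31098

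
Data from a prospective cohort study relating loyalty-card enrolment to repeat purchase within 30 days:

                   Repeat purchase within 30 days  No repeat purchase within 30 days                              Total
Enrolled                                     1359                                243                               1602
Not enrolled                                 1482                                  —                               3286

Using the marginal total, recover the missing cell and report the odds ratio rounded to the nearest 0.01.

6.81

The missing cell is in the unexposed row: 3286 − 1482 = 1804.
So a = 1359, b = 243, c = 1482, d = 1804.
OR = (a·d)/(b·c) = (1359 × 1804) / (243 × 1482) = 2451636 / 360126 = 6.80772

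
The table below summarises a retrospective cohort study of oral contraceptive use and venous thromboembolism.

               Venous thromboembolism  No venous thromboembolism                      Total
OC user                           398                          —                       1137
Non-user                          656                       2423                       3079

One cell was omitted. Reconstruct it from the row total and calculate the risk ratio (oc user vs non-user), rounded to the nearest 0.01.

1.64

The missing cell is in the exposed row: 1137 − 398 = 739.
So a = 398, b = 739, c = 656, d = 2423.
RR = [a/(a+b)] / [c/(c+d)] = (398/1137) / (656/3079) = 0.35004/0.21306 = 1.64297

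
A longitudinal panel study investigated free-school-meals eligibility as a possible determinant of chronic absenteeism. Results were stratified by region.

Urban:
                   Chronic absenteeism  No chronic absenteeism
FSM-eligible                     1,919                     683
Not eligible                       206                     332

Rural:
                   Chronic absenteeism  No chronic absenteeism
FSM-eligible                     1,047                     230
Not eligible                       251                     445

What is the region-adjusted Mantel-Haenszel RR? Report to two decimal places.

2.10

RR_MH = Σ(aᵢ·n₀ᵢ/nᵢ) / Σ(cᵢ·n₁ᵢ/nᵢ), with n₁ᵢ = aᵢ+bᵢ (exposed), n₀ᵢ = cᵢ+dᵢ (unexposed), nᵢ = n₁ᵢ+n₀ᵢ.
Stratum 1 (Urban): n₁ = 2602, n₀ = 538, n = 3140; a·n₀/n = 1919·538/3140 = 328.7968; c·n₁/n = 206·2602/3140 = 170.7045
Stratum 2 (Rural): n₁ = 1277, n₀ = 696, n = 1973; a·n₀/n = 1047·696/1973 = 369.3421; c·n₁/n = 251·1277/1973 = 162.4567
RR_MH = (328.7968 + 369.3421) / (170.7045 + 162.4567) = 698.1389 / 333.1611 = 2.09550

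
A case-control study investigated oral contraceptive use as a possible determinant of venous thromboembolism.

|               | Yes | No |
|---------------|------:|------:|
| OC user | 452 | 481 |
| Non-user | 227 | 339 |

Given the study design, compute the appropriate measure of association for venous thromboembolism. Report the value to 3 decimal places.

Cells: a = 452, b = 481, c = 227, d = 339.
This is a case-control study: participants were sampled on outcome status, so risks in the source population cannot be estimated directly — relative risk is not valid here. The odds ratio is the appropriate measure.
OR = (a·d)/(b·c) = (452 × 339) / (481 × 227) = 153228 / 109187 = 1.40335

1.403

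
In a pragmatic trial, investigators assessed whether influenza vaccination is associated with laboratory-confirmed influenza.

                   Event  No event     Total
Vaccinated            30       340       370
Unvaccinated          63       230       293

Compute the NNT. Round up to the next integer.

Risk in treated group = 30/370 = 0.08108; risk in control = 63/293 = 0.21502.
Absolute risk reduction = 0.21502 − 0.08108 = 0.13394
NNT = 1 / ARR = 1 / 0.13394 = 7.466 → round up → 8

8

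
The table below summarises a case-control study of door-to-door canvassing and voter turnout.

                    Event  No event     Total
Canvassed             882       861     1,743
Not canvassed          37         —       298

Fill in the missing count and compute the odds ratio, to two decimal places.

7.23

The missing cell is in the unexposed row: 298 − 37 = 261.
So a = 882, b = 861, c = 37, d = 261.
OR = (a·d)/(b·c) = (882 × 261) / (861 × 37) = 230202 / 31857 = 7.22610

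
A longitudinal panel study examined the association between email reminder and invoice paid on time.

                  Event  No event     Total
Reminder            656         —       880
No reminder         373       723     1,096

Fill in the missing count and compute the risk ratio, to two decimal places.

The missing cell is in the exposed row: 880 − 656 = 224.
So a = 656, b = 224, c = 373, d = 723.
RR = [a/(a+b)] / [c/(c+d)] = (656/880) / (373/1096) = 0.74545/0.34033 = 2.19040

2.19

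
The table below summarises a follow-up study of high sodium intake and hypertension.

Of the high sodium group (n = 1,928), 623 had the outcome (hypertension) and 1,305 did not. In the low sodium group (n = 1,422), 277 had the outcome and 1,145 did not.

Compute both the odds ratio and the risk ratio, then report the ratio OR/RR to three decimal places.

1.190

From the description: a = 623, b = 1305, c = 277, d = 1145.
OR = (623·1145)/(1305·277) = 713335/361485 = 1.97335
Risk in exposed = 623/1928 = 0.32313; risk in unexposed = 277/1422 = 0.19480; RR = 1.65883
OR/RR = 1.97335 / 1.65883 = 1.18960
The outcome is not rare, so the OR lies further from 1 than the RR.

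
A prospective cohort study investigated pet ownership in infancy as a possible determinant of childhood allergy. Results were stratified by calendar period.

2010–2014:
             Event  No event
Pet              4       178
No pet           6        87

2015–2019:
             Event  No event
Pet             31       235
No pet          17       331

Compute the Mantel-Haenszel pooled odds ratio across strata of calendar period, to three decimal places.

1.730

OR_MH = Σ(aᵢdᵢ/nᵢ) / Σ(bᵢcᵢ/nᵢ), where nᵢ is the stratum total.
Stratum 1 (2010–2014): n = 275; a·d/n = 4·87/275 = 1.2655; b·c/n = 178·6/275 = 3.8836
Stratum 2 (2015–2019): n = 614; a·d/n = 31·331/614 = 16.7117; b·c/n = 235·17/614 = 6.5065
OR_MH = (1.2655 + 16.7117) / (3.8836 + 6.5065) = 17.9772 / 10.3902 = 1.73021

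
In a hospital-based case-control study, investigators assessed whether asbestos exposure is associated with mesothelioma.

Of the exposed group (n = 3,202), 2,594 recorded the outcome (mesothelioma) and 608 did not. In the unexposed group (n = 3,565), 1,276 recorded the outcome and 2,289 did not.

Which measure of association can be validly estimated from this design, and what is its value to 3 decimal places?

7.654

From the description: a = 2594, b = 608, c = 1276, d = 2289.
This is a hospital-based case-control study: participants were sampled on outcome status, so risks in the source population cannot be estimated directly — relative risk is not valid here. The odds ratio is the appropriate measure.
OR = (a·d)/(b·c) = (2594 × 2289) / (608 × 1276) = 5937666 / 775808 = 7.65353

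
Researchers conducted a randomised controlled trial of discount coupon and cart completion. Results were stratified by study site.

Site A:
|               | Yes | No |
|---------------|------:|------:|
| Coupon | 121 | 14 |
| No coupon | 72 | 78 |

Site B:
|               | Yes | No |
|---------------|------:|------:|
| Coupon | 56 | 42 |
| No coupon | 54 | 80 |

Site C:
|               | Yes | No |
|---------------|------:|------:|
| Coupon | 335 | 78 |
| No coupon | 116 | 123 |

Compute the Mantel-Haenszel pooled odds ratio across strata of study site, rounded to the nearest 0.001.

OR_MH = Σ(aᵢdᵢ/nᵢ) / Σ(bᵢcᵢ/nᵢ), where nᵢ is the stratum total.
Stratum 1 (Site A): n = 285; a·d/n = 121·78/285 = 33.1158; b·c/n = 14·72/285 = 3.5368
Stratum 2 (Site B): n = 232; a·d/n = 56·80/232 = 19.3103; b·c/n = 42·54/232 = 9.7759
Stratum 3 (Site C): n = 652; a·d/n = 335·123/652 = 63.1979; b·c/n = 78·116/652 = 13.8773
OR_MH = (33.1158 + 19.3103 + 63.1979) / (3.5368 + 9.7759 + 13.8773) = 115.6240 / 27.1900 = 4.25244

4.252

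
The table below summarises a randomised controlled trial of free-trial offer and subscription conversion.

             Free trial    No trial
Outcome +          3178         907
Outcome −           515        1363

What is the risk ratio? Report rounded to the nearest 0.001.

2.154

Reading the table with exposure as columns: a = 3178 (Free trial, case), b = 515 (Free trial, non-case), c = 907 (No trial, case), d = 1363.
Risk in exposed = 3178/3693 = 0.86055; risk in unexposed = 907/2270 = 0.39956.
RR = 0.86055 / 0.39956 = 2.15374
The risk among the exposed is 2.15 times that among the unexposed.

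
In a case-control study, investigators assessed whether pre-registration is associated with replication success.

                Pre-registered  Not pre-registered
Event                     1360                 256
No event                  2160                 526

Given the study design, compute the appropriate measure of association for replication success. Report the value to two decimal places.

1.29

Reading the table with exposure as columns: a = 1360 (Pre-registered, case), b = 2160 (Pre-registered, non-case), c = 256 (Not pre-registered, case), d = 526.
This is a case-control study: participants were sampled on outcome status, so risks in the source population cannot be estimated directly — relative risk is not valid here. The odds ratio is the appropriate measure.
OR = (a·d)/(b·c) = (1360 × 526) / (2160 × 256) = 715360 / 552960 = 1.29369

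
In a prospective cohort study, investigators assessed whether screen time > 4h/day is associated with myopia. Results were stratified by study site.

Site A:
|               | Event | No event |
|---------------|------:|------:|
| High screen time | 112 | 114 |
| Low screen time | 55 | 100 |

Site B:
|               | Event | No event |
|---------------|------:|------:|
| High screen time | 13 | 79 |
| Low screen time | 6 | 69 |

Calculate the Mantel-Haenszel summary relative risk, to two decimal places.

RR_MH = Σ(aᵢ·n₀ᵢ/nᵢ) / Σ(cᵢ·n₁ᵢ/nᵢ), with n₁ᵢ = aᵢ+bᵢ (exposed), n₀ᵢ = cᵢ+dᵢ (unexposed), nᵢ = n₁ᵢ+n₀ᵢ.
Stratum 1 (Site A): n₁ = 226, n₀ = 155, n = 381; a·n₀/n = 112·155/381 = 45.5643; c·n₁/n = 55·226/381 = 32.6247
Stratum 2 (Site B): n₁ = 92, n₀ = 75, n = 167; a·n₀/n = 13·75/167 = 5.8383; c·n₁/n = 6·92/167 = 3.3054
RR_MH = (45.5643 + 5.8383) / (32.6247 + 3.3054) = 51.4026 / 35.9301 = 1.43063

1.43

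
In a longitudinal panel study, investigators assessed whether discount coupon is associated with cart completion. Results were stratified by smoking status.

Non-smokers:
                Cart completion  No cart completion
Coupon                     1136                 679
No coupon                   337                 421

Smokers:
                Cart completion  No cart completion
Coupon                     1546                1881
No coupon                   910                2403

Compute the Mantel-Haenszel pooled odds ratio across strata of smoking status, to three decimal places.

2.150

OR_MH = Σ(aᵢdᵢ/nᵢ) / Σ(bᵢcᵢ/nᵢ), where nᵢ is the stratum total.
Stratum 1 (Non-smokers): n = 2573; a·d/n = 1136·421/2573 = 185.8749; b·c/n = 679·337/2573 = 88.9324
Stratum 2 (Smokers): n = 6740; a·d/n = 1546·2403/6740 = 551.1926; b·c/n = 1881·910/6740 = 253.9629
OR_MH = (185.8749 + 551.1926) / (88.9324 + 253.9629) = 737.0674 / 342.8953 = 2.14954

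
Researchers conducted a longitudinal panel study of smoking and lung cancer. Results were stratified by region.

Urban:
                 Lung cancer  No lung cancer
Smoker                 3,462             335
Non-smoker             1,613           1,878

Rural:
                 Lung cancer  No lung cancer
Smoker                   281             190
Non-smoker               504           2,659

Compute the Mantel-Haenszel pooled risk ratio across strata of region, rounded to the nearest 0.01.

2.10

RR_MH = Σ(aᵢ·n₀ᵢ/nᵢ) / Σ(cᵢ·n₁ᵢ/nᵢ), with n₁ᵢ = aᵢ+bᵢ (exposed), n₀ᵢ = cᵢ+dᵢ (unexposed), nᵢ = n₁ᵢ+n₀ᵢ.
Stratum 1 (Urban): n₁ = 3797, n₀ = 3491, n = 7288; a·n₀/n = 3462·3491/7288 = 1658.3208; c·n₁/n = 1613·3797/7288 = 840.3624
Stratum 2 (Rural): n₁ = 471, n₀ = 3163, n = 3634; a·n₀/n = 281·3163/3634 = 244.5798; c·n₁/n = 504·471/3634 = 65.3231
RR_MH = (1658.3208 + 244.5798) / (840.3624 + 65.3231) = 1902.9006 / 905.6854 = 2.10106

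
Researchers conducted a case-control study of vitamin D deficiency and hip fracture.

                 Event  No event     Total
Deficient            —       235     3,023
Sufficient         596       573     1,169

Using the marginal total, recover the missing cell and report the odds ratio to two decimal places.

The missing cell is in the exposed row: 3023 − 235 = 2788.
So a = 2788, b = 235, c = 596, d = 573.
OR = (a·d)/(b·c) = (2788 × 573) / (235 × 596) = 1597524 / 140060 = 11.40600

11.41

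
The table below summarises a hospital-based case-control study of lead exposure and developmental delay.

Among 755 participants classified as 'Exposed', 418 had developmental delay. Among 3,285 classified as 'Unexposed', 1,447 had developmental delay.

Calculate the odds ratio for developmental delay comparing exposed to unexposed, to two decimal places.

1.58

From the description: a = 418, b = 337, c = 1447, d = 1838.
OR = (a·d)/(b·c) = (418 × 1838) / (337 × 1447) = 768284 / 487639 = 1.57552
The odds of developmental delay are about 1.58 times as high in the exposed group.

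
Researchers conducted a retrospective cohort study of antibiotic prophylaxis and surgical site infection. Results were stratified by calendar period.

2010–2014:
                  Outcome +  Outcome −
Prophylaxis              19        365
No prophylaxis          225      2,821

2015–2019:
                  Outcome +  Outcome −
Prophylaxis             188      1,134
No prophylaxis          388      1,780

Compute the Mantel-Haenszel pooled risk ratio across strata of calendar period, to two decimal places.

RR_MH = Σ(aᵢ·n₀ᵢ/nᵢ) / Σ(cᵢ·n₁ᵢ/nᵢ), with n₁ᵢ = aᵢ+bᵢ (exposed), n₀ᵢ = cᵢ+dᵢ (unexposed), nᵢ = n₁ᵢ+n₀ᵢ.
Stratum 1 (2010–2014): n₁ = 384, n₀ = 3046, n = 3430; a·n₀/n = 19·3046/3430 = 16.8729; c·n₁/n = 225·384/3430 = 25.1895
Stratum 2 (2015–2019): n₁ = 1322, n₀ = 2168, n = 3490; a·n₀/n = 188·2168/3490 = 116.7862; c·n₁/n = 388·1322/3490 = 146.9731
RR_MH = (16.8729 + 116.7862) / (25.1895 + 146.9731) = 133.6591 / 172.1626 = 0.77635

0.78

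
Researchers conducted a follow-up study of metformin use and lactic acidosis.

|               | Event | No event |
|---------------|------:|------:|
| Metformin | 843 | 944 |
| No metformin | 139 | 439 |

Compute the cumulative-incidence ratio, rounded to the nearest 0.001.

1.962

Cells: a = 843, b = 944, c = 139, d = 439.
Risk in exposed = 843/1787 = 0.47174; risk in unexposed = 139/578 = 0.24048.
RR = 0.47174 / 0.24048 = 1.96163
The risk among the exposed is 1.96 times that among the unexposed.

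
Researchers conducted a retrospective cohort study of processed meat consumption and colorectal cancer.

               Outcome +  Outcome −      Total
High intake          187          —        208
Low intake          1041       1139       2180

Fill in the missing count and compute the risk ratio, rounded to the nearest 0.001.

The missing cell is in the exposed row: 208 − 187 = 21.
So a = 187, b = 21, c = 1041, d = 1139.
RR = [a/(a+b)] / [c/(c+d)] = (187/208) / (1041/2180) = 0.89904/0.47752 = 1.88271

1.883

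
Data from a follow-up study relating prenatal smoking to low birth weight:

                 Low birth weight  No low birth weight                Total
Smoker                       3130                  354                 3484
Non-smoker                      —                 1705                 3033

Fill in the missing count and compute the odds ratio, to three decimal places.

11.352

The missing cell is in the unexposed row: 3033 − 1705 = 1328.
So a = 3130, b = 354, c = 1328, d = 1705.
OR = (a·d)/(b·c) = (3130 × 1705) / (354 × 1328) = 5336650 / 470112 = 11.35187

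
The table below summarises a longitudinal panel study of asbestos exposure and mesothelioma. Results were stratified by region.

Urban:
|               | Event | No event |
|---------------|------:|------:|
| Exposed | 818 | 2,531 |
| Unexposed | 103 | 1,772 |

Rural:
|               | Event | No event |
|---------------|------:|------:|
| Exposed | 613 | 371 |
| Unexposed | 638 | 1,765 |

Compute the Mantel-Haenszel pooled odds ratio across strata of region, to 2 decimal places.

OR_MH = Σ(aᵢdᵢ/nᵢ) / Σ(bᵢcᵢ/nᵢ), where nᵢ is the stratum total.
Stratum 1 (Urban): n = 5224; a·d/n = 818·1772/5224 = 277.4686; b·c/n = 2531·103/5224 = 49.9029
Stratum 2 (Rural): n = 3387; a·d/n = 613·1765/3387 = 319.4405; b·c/n = 371·638/3387 = 69.8843
OR_MH = (277.4686 + 319.4405) / (49.9029 + 69.8843) = 596.9091 / 119.7872 = 4.98308

4.98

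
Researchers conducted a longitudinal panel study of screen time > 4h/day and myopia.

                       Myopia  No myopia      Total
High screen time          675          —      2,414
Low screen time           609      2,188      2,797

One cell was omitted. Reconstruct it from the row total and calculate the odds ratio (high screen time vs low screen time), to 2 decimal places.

The missing cell is in the exposed row: 2414 − 675 = 1739.
So a = 675, b = 1739, c = 609, d = 2188.
OR = (a·d)/(b·c) = (675 × 2188) / (1739 × 609) = 1476900 / 1059051 = 1.39455

1.39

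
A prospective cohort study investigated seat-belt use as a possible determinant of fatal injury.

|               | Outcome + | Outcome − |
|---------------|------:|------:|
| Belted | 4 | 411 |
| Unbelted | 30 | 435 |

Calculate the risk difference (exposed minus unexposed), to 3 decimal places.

-0.055

Cells: a = 4, b = 411, c = 30, d = 435.
Risk in exposed = 4/415 = 0.009639; risk in unexposed = 30/465 = 0.064516.
Risk difference = 0.009639 − 0.064516 = -0.054878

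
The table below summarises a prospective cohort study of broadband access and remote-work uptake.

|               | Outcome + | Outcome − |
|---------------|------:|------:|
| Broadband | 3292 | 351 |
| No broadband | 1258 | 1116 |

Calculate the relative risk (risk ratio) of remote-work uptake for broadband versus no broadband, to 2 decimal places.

1.71

Cells: a = 3292, b = 351, c = 1258, d = 1116.
Risk in exposed = 3292/3643 = 0.90365; risk in unexposed = 1258/2374 = 0.52991.
RR = 0.90365 / 0.52991 = 1.70530
The risk among the exposed is 1.71 times that among the unexposed.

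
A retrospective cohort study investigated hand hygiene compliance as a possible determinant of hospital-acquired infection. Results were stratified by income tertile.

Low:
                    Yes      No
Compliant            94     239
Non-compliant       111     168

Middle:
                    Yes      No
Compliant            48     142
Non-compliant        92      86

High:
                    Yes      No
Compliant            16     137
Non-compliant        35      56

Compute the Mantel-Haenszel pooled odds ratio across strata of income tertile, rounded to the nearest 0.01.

OR_MH = Σ(aᵢdᵢ/nᵢ) / Σ(bᵢcᵢ/nᵢ), where nᵢ is the stratum total.
Stratum 1 (Low): n = 612; a·d/n = 94·168/612 = 25.8039; b·c/n = 239·111/612 = 43.3480
Stratum 2 (Middle): n = 368; a·d/n = 48·86/368 = 11.2174; b·c/n = 142·92/368 = 35.5000
Stratum 3 (High): n = 244; a·d/n = 16·56/244 = 3.6721; b·c/n = 137·35/244 = 19.6516
OR_MH = (25.8039 + 11.2174 + 3.6721) / (43.3480 + 35.5000 + 19.6516) = 40.6934 / 98.4997 = 0.41313

0.41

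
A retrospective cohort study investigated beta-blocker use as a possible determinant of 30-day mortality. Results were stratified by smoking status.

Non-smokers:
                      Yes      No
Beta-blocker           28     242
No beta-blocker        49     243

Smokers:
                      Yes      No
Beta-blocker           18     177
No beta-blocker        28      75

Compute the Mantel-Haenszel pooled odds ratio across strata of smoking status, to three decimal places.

OR_MH = Σ(aᵢdᵢ/nᵢ) / Σ(bᵢcᵢ/nᵢ), where nᵢ is the stratum total.
Stratum 1 (Non-smokers): n = 562; a·d/n = 28·243/562 = 12.1068; b·c/n = 242·49/562 = 21.0996
Stratum 2 (Smokers): n = 298; a·d/n = 18·75/298 = 4.5302; b·c/n = 177·28/298 = 16.6309
OR_MH = (12.1068 + 4.5302) / (21.0996 + 16.6309) = 16.6370 / 37.7305 = 0.44094

0.441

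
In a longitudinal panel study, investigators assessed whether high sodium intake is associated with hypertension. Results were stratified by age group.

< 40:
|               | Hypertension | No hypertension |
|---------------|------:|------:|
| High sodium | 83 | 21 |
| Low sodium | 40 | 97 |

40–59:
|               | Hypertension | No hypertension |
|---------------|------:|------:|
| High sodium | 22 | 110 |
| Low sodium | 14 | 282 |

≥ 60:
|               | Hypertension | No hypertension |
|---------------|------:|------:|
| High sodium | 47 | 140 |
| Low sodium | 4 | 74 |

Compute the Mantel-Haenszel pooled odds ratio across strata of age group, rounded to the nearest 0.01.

6.64

OR_MH = Σ(aᵢdᵢ/nᵢ) / Σ(bᵢcᵢ/nᵢ), where nᵢ is the stratum total.
Stratum 1 (< 40): n = 241; a·d/n = 83·97/241 = 33.4066; b·c/n = 21·40/241 = 3.4855
Stratum 2 (40–59): n = 428; a·d/n = 22·282/428 = 14.4953; b·c/n = 110·14/428 = 3.5981
Stratum 3 (≥ 60): n = 265; a·d/n = 47·74/265 = 13.1245; b·c/n = 140·4/265 = 2.1132
OR_MH = (33.4066 + 14.4953 + 13.1245) / (3.4855 + 3.5981 + 2.1132) = 61.0265 / 9.1968 = 6.63561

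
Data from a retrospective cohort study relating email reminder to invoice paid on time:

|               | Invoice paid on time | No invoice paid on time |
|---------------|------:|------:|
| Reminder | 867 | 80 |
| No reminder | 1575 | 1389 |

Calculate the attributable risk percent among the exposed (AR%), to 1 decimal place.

42.0

Cells: a = 867, b = 80, c = 1575, d = 1389.
Risk in exposed = 867/947 = 0.91552; risk in unexposed = 1575/2964 = 0.53138.
RR = 0.91552/0.53138 = 1.72293
AR% = (RR − 1)/RR × 100 = (1.72293 − 1)/1.72293 × 100 = 41.9592%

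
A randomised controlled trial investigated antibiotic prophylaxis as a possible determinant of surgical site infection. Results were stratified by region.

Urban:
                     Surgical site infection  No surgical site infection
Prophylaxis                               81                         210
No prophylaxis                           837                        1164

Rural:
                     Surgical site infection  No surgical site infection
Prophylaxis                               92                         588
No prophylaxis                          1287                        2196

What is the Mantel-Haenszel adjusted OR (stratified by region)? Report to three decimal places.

0.347

OR_MH = Σ(aᵢdᵢ/nᵢ) / Σ(bᵢcᵢ/nᵢ), where nᵢ is the stratum total.
Stratum 1 (Urban): n = 2292; a·d/n = 81·1164/2292 = 41.1361; b·c/n = 210·837/2292 = 76.6885
Stratum 2 (Rural): n = 4163; a·d/n = 92·2196/4163 = 48.5304; b·c/n = 588·1287/4163 = 181.7814
OR_MH = (41.1361 + 48.5304) / (76.6885 + 181.7814) = 89.6665 / 258.4699 = 0.34691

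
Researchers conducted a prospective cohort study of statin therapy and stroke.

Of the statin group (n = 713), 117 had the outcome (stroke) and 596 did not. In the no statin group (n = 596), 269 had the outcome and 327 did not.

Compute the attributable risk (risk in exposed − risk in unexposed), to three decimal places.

-0.287

From the description: a = 117, b = 596, c = 269, d = 327.
Risk in exposed = 117/713 = 0.164095; risk in unexposed = 269/596 = 0.451342.
Risk difference = 0.164095 − 0.451342 = -0.287247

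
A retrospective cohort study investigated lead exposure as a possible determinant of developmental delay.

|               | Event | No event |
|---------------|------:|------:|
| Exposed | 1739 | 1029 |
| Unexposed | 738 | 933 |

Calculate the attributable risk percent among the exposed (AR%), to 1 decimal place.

29.7

Cells: a = 1739, b = 1029, c = 738, d = 933.
Risk in exposed = 1739/2768 = 0.62825; risk in unexposed = 738/1671 = 0.44165.
RR = 0.62825/0.44165 = 1.42250
AR% = (RR − 1)/RR × 100 = (1.42250 − 1)/1.42250 × 100 = 29.7014%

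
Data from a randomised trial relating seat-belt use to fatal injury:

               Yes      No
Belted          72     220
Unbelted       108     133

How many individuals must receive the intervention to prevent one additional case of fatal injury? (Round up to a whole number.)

5

Risk in treated group = 72/292 = 0.24658; risk in control = 108/241 = 0.44813.
Absolute risk reduction = 0.44813 − 0.24658 = 0.20156
NNT = 1 / ARR = 1 / 0.20156 = 4.961 → round up → 5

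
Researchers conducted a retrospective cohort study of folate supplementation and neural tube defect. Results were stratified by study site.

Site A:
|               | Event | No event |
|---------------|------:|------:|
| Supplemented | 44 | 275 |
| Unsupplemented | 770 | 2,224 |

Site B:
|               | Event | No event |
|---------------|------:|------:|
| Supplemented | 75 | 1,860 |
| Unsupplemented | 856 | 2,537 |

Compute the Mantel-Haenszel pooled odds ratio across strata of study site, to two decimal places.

0.18

OR_MH = Σ(aᵢdᵢ/nᵢ) / Σ(bᵢcᵢ/nᵢ), where nᵢ is the stratum total.
Stratum 1 (Site A): n = 3313; a·d/n = 44·2224/3313 = 29.5370; b·c/n = 275·770/3313 = 63.9149
Stratum 2 (Site B): n = 5328; a·d/n = 75·2537/5328 = 35.7123; b·c/n = 1860·856/5328 = 298.8288
OR_MH = (29.5370 + 35.7123) / (63.9149 + 298.8288) = 65.2493 / 362.7437 = 0.17988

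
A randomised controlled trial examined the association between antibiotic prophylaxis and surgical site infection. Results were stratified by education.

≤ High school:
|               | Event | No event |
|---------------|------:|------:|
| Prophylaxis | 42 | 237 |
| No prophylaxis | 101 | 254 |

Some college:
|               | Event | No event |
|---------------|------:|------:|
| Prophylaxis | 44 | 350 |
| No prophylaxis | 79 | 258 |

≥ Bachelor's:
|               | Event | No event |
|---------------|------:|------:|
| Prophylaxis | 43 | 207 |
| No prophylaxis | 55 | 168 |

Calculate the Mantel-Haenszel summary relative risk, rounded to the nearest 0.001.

0.552

RR_MH = Σ(aᵢ·n₀ᵢ/nᵢ) / Σ(cᵢ·n₁ᵢ/nᵢ), with n₁ᵢ = aᵢ+bᵢ (exposed), n₀ᵢ = cᵢ+dᵢ (unexposed), nᵢ = n₁ᵢ+n₀ᵢ.
Stratum 1 (≤ High school): n₁ = 279, n₀ = 355, n = 634; a·n₀/n = 42·355/634 = 23.5174; c·n₁/n = 101·279/634 = 44.4464
Stratum 2 (Some college): n₁ = 394, n₀ = 337, n = 731; a·n₀/n = 44·337/731 = 20.2845; c·n₁/n = 79·394/731 = 42.5800
Stratum 3 (≥ Bachelor's): n₁ = 250, n₀ = 223, n = 473; a·n₀/n = 43·223/473 = 20.2727; c·n₁/n = 55·250/473 = 29.0698
RR_MH = (23.5174 + 20.2845 + 20.2727) / (44.4464 + 42.5800 + 29.0698) = 64.0746 / 116.0962 = 0.55191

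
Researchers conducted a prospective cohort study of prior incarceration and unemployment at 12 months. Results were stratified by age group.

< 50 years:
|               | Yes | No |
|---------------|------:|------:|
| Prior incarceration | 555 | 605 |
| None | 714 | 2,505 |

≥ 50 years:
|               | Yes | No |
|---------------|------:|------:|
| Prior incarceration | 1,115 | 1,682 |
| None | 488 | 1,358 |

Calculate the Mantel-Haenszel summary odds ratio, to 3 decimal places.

2.337

OR_MH = Σ(aᵢdᵢ/nᵢ) / Σ(bᵢcᵢ/nᵢ), where nᵢ is the stratum total.
Stratum 1 (< 50 years): n = 4379; a·d/n = 555·2505/4379 = 317.4869; b·c/n = 605·714/4379 = 98.6458
Stratum 2 (≥ 50 years): n = 4643; a·d/n = 1115·1358/4643 = 326.1189; b·c/n = 1682·488/4643 = 176.7857
OR_MH = (317.4869 + 326.1189) / (98.6458 + 176.7857) = 643.6058 / 275.4315 = 2.33672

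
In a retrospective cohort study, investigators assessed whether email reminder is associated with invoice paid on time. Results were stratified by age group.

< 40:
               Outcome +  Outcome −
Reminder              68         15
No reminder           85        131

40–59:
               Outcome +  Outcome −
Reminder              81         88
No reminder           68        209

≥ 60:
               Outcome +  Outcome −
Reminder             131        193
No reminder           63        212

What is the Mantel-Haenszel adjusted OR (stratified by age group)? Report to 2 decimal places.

OR_MH = Σ(aᵢdᵢ/nᵢ) / Σ(bᵢcᵢ/nᵢ), where nᵢ is the stratum total.
Stratum 1 (< 40): n = 299; a·d/n = 68·131/299 = 29.7926; b·c/n = 15·85/299 = 4.2642
Stratum 2 (40–59): n = 446; a·d/n = 81·209/446 = 37.9574; b·c/n = 88·68/446 = 13.4170
Stratum 3 (≥ 60): n = 599; a·d/n = 131·212/599 = 46.3639; b·c/n = 193·63/599 = 20.2988
OR_MH = (29.7926 + 37.9574 + 46.3639) / (4.2642 + 13.4170 + 20.2988) = 114.1140 / 37.9801 = 3.00457

3.00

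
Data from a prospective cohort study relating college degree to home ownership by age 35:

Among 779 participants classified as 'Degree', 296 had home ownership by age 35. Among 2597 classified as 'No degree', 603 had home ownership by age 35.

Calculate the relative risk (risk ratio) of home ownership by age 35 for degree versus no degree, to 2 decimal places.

From the description: a = 296, b = 483, c = 603, d = 1994.
Risk in exposed = 296/779 = 0.37997; risk in unexposed = 603/2597 = 0.23219.
RR = 0.37997 / 0.23219 = 1.63647
The risk among the exposed is 1.64 times that among the unexposed.

1.64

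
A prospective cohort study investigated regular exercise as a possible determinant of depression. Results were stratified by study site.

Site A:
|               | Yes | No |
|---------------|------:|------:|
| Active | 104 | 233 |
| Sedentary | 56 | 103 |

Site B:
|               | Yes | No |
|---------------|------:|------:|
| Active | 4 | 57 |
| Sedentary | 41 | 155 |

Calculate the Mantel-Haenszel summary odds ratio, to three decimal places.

0.678

OR_MH = Σ(aᵢdᵢ/nᵢ) / Σ(bᵢcᵢ/nᵢ), where nᵢ is the stratum total.
Stratum 1 (Site A): n = 496; a·d/n = 104·103/496 = 21.5968; b·c/n = 233·56/496 = 26.3065
Stratum 2 (Site B): n = 257; a·d/n = 4·155/257 = 2.4125; b·c/n = 57·41/257 = 9.0934
OR_MH = (21.5968 + 2.4125) / (26.3065 + 9.0934) = 24.0092 / 35.3998 = 0.67823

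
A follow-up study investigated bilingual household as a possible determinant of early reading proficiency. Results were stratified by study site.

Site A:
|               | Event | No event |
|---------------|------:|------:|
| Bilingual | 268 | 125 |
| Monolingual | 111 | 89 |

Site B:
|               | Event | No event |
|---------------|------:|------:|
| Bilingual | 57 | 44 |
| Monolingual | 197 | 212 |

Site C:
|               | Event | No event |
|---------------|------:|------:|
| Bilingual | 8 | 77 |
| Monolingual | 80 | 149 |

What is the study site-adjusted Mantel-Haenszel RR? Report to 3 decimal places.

1.057

RR_MH = Σ(aᵢ·n₀ᵢ/nᵢ) / Σ(cᵢ·n₁ᵢ/nᵢ), with n₁ᵢ = aᵢ+bᵢ (exposed), n₀ᵢ = cᵢ+dᵢ (unexposed), nᵢ = n₁ᵢ+n₀ᵢ.
Stratum 1 (Site A): n₁ = 393, n₀ = 200, n = 593; a·n₀/n = 268·200/593 = 90.3879; c·n₁/n = 111·393/593 = 73.5632
Stratum 2 (Site B): n₁ = 101, n₀ = 409, n = 510; a·n₀/n = 57·409/510 = 45.7118; c·n₁/n = 197·101/510 = 39.0137
Stratum 3 (Site C): n₁ = 85, n₀ = 229, n = 314; a·n₀/n = 8·229/314 = 5.8344; c·n₁/n = 80·85/314 = 21.6561
RR_MH = (90.3879 + 45.7118 + 5.8344) / (73.5632 + 39.0137 + 21.6561) = 141.9340 / 134.2330 = 1.05737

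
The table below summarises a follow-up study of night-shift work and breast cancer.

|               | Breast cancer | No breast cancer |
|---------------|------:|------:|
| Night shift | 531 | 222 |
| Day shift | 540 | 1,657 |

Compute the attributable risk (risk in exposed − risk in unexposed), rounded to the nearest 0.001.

Cells: a = 531, b = 222, c = 540, d = 1657.
Risk in exposed = 531/753 = 0.705179; risk in unexposed = 540/2197 = 0.245790.
Risk difference = 0.705179 − 0.245790 = 0.459390

0.459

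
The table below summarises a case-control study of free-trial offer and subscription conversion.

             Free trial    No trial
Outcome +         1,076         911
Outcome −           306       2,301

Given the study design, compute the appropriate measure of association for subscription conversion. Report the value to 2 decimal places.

Reading the table with exposure as columns: a = 1076 (Free trial, case), b = 306 (Free trial, non-case), c = 911 (No trial, case), d = 2301.
This is a case-control study: participants were sampled on outcome status, so risks in the source population cannot be estimated directly — relative risk is not valid here. The odds ratio is the appropriate measure.
OR = (a·d)/(b·c) = (1076 × 2301) / (306 × 911) = 2475876 / 278766 = 8.88156

8.88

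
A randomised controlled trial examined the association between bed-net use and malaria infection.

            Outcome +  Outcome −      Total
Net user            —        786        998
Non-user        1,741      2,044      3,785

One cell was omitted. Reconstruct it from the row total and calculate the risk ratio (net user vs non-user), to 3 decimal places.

0.462

The missing cell is in the exposed row: 998 − 786 = 212.
So a = 212, b = 786, c = 1741, d = 2044.
RR = [a/(a+b)] / [c/(c+d)] = (212/998) / (1741/3785) = 0.21242/0.45997 = 0.46182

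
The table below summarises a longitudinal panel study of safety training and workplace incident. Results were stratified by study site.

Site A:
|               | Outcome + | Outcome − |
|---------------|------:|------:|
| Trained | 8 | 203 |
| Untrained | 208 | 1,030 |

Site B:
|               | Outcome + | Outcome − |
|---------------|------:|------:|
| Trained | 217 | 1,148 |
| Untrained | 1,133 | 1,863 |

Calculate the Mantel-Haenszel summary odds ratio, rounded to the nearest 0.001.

OR_MH = Σ(aᵢdᵢ/nᵢ) / Σ(bᵢcᵢ/nᵢ), where nᵢ is the stratum total.
Stratum 1 (Site A): n = 1449; a·d/n = 8·1030/1449 = 5.6867; b·c/n = 203·208/1449 = 29.1401
Stratum 2 (Site B): n = 4361; a·d/n = 217·1863/4361 = 92.7014; b·c/n = 1148·1133/4361 = 298.2536
OR_MH = (5.6867 + 92.7014) / (29.1401 + 298.2536) = 98.3881 / 327.3937 = 0.30052

0.301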